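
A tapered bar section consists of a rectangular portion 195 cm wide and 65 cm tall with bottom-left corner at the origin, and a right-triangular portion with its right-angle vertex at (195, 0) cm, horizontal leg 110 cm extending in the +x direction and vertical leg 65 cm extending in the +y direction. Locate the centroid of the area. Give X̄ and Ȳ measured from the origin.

rectangular portion: A = 195 × 65 = 12675.00, centroid at (97.50, 32.50).
triangular portion: A = ½·110·65 = 3575.00, centroid at (231.67, 21.67).
ΣA = 16250.00 cm², ΣAX̄ = 2064020.83 cm³, ΣAȲ = 489395.83 cm³.
X̄ = 2064020.83/16250.00 = 127.02 cm; Ȳ = 489395.83/16250.00 = 30.12 cm.

X̄ = 127.02 cm, Ȳ = 30.12 cm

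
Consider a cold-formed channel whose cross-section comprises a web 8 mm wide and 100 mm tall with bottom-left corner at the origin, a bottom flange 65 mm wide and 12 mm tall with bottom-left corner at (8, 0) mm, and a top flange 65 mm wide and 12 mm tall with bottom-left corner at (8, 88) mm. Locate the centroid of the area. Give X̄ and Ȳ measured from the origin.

web: A = 8 × 100 = 800.00, centroid at (4.00, 50.00).
bottom flange: A = 65 × 12 = 780.00, centroid at (40.50, 6.00).
top flange: A = 65 × 12 = 780.00, centroid at (40.50, 94.00).
ΣA = 2360.00 mm²
ΣAX̄ = (800.00)(4.00) + (780.00)(40.50) + (780.00)(40.50) = 66380.00 mm³
ΣAȲ = (800.00)(50.00) + (780.00)(6.00) + (780.00)(94.00) = 118000.00 mm³
X̄ = 66380.00 / 2360.00 = 28.13 mm
Ȳ = 118000.00 / 2360.00 = 50.00 mm

X̄ = 28.13 mm, Ȳ = 50.00 mm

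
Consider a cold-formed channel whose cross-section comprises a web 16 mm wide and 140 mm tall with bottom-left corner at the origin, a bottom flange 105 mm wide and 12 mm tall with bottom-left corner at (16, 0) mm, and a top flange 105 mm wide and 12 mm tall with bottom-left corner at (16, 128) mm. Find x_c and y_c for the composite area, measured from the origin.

Part | A | x̄ᵢ | ȳᵢ | A·x̄ᵢ | A·ȳᵢ
web | 2240.00 | 8.00 | 70.00 | 17920.00 | 156800.00
bottom flange | 1260.00 | 68.50 | 6.00 | 86310.00 | 7560.00
top flange | 1260.00 | 68.50 | 134.00 | 86310.00 | 168840.00
Σ | 4760.00 |  |  | 190540.00 | 333200.00
x_c = 190540.00 / 4760.00 = 40.03 mm
y_c = 333200.00 / 4760.00 = 70.00 mm

x_c = 40.03 mm, y_c = 70.00 mm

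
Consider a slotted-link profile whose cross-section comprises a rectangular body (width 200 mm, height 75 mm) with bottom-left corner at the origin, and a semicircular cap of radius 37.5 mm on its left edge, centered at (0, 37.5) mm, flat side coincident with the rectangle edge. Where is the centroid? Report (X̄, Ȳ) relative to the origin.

rectangular body: A = 200 × 75 = 15000.00, centroid at (100.00, 37.50).
semicircular end: A = ½π·37.5² = 2208.93, centroid at (-15.92, 37.50).
ΣA = 17208.93 mm², ΣAX̄ = 1464843.75 mm³, ΣAȲ = 645334.96 mm³.
X̄ = 1464843.75/17208.93 = 85.12 mm; Ȳ = 645334.96/17208.93 = 37.50 mm.

X̄ = 85.12 mm, Ȳ = 37.50 mm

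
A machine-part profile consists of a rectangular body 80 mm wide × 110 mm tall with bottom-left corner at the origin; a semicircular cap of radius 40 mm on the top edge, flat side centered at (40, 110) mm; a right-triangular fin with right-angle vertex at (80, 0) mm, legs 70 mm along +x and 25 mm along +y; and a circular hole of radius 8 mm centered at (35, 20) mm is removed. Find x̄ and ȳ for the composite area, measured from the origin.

rectangular body: A = 80 × 110 = 8800.00, centroid at (40.00, 55.00).
semicircular top: A = ½π·40² = 2513.27, centroid at (40.00, 126.98).
triangular fin: A = ½·70·25 = 875.00, centroid at (103.33, 8.33).
hole: A = −π·8² = -201.06, centroid at (35.00, 20.00).
ΣA = 11987.21 mm²
ΣAx̄ = (8800.00)(40.00) + (2513.27)(40.00) + (875.00)(103.33) + (-201.06)(35.00) = 535910.46 mm³
ΣAȳ = (8800.00)(55.00) + (2513.27)(126.98) + (875.00)(8.33) + (-201.06)(20.00) = 806397.25 mm³
x̄ = 535910.46 / 11987.21 = 44.71 mm
ȳ = 806397.25 / 11987.21 = 67.27 mm

x̄ = 44.71 mm, ȳ = 67.27 mm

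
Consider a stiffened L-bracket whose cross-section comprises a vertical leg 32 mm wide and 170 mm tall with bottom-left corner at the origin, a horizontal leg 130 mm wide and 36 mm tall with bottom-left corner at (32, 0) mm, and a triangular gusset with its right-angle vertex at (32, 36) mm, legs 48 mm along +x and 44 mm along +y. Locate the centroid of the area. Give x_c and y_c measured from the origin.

vertical leg: A = 32 × 170 = 5440.00, centroid at (16.00, 85.00).
horizontal leg: A = 130 × 36 = 4680.00, centroid at (97.00, 18.00).
gusset: A = ½·48·44 = 1056.00, centroid at (48.00, 50.67).
ΣA = 11176.00 mm²
ΣAx_c = (5440.00)(16.00) + (4680.00)(97.00) + (1056.00)(48.00) = 591688.00 mm³
ΣAy_c = (5440.00)(85.00) + (4680.00)(18.00) + (1056.00)(50.67) = 600144.00 mm³
x_c = 591688.00 / 11176.00 = 52.94 mm
y_c = 600144.00 / 11176.00 = 53.70 mm

x_c = 52.94 mm, y_c = 53.70 mm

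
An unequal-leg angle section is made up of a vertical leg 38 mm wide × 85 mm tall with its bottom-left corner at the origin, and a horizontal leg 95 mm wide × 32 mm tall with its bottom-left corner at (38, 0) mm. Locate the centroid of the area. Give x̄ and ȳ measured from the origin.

x̄ = 51.24 mm, ȳ = 29.65 mm

vertical leg: A = 38 × 85 = 3230.00, centroid at (19.00, 42.50).
horizontal leg: A = 95 × 32 = 3040.00, centroid at (85.50, 16.00).
ΣA = 6270.00 mm²
ΣAx̄ = (3230.00)(19.00) + (3040.00)(85.50) = 321290.00 mm³
ΣAȳ = (3230.00)(42.50) + (3040.00)(16.00) = 185915.00 mm³
x̄ = 321290.00 / 6270.00 = 51.24 mm
ȳ = 185915.00 / 6270.00 = 29.65 mm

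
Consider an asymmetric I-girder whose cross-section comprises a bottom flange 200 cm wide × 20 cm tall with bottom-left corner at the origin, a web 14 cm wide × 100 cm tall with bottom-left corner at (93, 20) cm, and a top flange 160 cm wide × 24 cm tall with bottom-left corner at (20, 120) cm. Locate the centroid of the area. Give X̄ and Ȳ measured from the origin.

X̄ = 100.00 cm, Ȳ = 69.79 cm

Part | A | x̄ᵢ | ȳᵢ | A·x̄ᵢ | A·ȳᵢ
bottom flange | 4000.00 | 100.00 | 10.00 | 400000.00 | 40000.00
web | 1400.00 | 100.00 | 70.00 | 140000.00 | 98000.00
top flange | 3840.00 | 100.00 | 132.00 | 384000.00 | 506880.00
Σ | 9240.00 |  |  | 924000.00 | 644880.00
X̄ = 924000.00 / 9240.00 = 100.00 cm
Ȳ = 644880.00 / 9240.00 = 69.79 cm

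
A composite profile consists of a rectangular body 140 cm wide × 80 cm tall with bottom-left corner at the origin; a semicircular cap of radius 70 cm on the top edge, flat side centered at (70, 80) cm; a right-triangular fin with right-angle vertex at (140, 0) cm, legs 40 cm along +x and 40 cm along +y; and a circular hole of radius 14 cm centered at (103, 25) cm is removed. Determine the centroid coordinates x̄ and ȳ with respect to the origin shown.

x̄ = 72.43 cm, ȳ = 67.49 cm

rectangular body: A = 140 × 80 = 11200.00, centroid at (70.00, 40.00).
semicircular top: A = ½π·70² = 7696.90, centroid at (70.00, 109.71).
triangular fin: A = ½·40·40 = 800.00, centroid at (153.33, 13.33).
hole: A = −π·14² = -615.75, centroid at (103.00, 25.00).
ΣA = 19081.15 cm²
ΣAx̄ = (11200.00)(70.00) + (7696.90)(70.00) + (800.00)(153.33) + (-615.75)(103.00) = 1382027.33 cm³
ΣAȳ = (11200.00)(40.00) + (7696.90)(109.71) + (800.00)(13.33) + (-615.75)(25.00) = 1287691.69 cm³
x̄ = 1382027.33 / 19081.15 = 72.43 cm
ȳ = 1287691.69 / 19081.15 = 67.49 cm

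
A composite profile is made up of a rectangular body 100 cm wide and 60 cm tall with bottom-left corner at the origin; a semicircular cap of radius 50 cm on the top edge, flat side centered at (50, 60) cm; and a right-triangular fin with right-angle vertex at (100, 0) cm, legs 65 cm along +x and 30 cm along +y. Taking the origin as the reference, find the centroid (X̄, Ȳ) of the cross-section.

X̄ = 56.41 cm, Ȳ = 46.66 cm

Part | A | x̄ᵢ | ȳᵢ | A·x̄ᵢ | A·ȳᵢ
rectangular body | 6000.00 | 50.00 | 30.00 | 300000.00 | 180000.00
semicircular top | 3926.99 | 50.00 | 81.22 | 196349.54 | 318952.78
triangular fin | 975.00 | 121.67 | 10.00 | 118625.00 | 9750.00
Σ | 10901.99 |  |  | 614974.54 | 508702.78
X̄ = 614974.54 / 10901.99 = 56.41 cm
Ȳ = 508702.78 / 10901.99 = 46.66 cm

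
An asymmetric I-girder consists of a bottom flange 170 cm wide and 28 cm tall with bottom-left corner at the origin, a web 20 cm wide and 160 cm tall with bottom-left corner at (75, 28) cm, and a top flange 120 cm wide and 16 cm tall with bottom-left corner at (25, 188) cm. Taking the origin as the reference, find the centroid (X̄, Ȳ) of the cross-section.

X̄ = 85.00 cm, Ȳ = 79.81 cm

bottom flange: A = 170 × 28 = 4760.00, centroid at (85.00, 14.00).
web: A = 20 × 160 = 3200.00, centroid at (85.00, 108.00).
top flange: A = 120 × 16 = 1920.00, centroid at (85.00, 196.00).
ΣA = 9880.00 cm²
ΣAX̄ = (4760.00)(85.00) + (3200.00)(85.00) + (1920.00)(85.00) = 839800.00 cm³
ΣAȲ = (4760.00)(14.00) + (3200.00)(108.00) + (1920.00)(196.00) = 788560.00 cm³
X̄ = 839800.00 / 9880.00 = 85.00 cm
Ȳ = 788560.00 / 9880.00 = 79.81 cm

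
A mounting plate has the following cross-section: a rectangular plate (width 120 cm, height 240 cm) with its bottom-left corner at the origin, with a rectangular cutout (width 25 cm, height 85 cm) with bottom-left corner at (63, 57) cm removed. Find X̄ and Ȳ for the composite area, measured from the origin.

plate: A = 120 × 240 = 28800.00, centroid at (60.00, 120.00).
hole: A = −(25 × 85) = -2125.00, centroid at (75.50, 99.50).
ΣA = 26675.00 cm²
ΣAX̄ = (28800.00)(60.00) + (-2125.00)(75.50) = 1567562.50 cm³
ΣAȲ = (28800.00)(120.00) + (-2125.00)(99.50) = 3244562.50 cm³
X̄ = 1567562.50 / 26675.00 = 58.77 cm
Ȳ = 3244562.50 / 26675.00 = 121.63 cm

X̄ = 58.77 cm, Ȳ = 121.63 cm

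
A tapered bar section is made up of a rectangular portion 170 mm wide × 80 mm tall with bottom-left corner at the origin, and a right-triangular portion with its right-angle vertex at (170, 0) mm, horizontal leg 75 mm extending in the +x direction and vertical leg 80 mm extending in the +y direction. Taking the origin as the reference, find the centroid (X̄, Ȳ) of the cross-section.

rectangular portion: A = 170 × 80 = 13600.00, centroid at (85.00, 40.00).
triangular portion: A = ½·75·80 = 3000.00, centroid at (195.00, 26.67).
ΣA = 16600.00 mm², ΣAX̄ = 1741000.00 mm³, ΣAȲ = 624000.00 mm³.
X̄ = 1741000.00/16600.00 = 104.88 mm; Ȳ = 624000.00/16600.00 = 37.59 mm.

X̄ = 104.88 mm, Ȳ = 37.59 mm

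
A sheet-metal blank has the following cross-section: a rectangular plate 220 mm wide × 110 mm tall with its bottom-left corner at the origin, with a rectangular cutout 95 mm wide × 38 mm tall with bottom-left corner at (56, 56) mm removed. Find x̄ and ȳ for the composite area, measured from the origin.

x̄ = 111.14 mm, ȳ = 51.49 mm

plate: A = 220 × 110 = 24200.00, centroid at (110.00, 55.00).
hole: A = −(95 × 38) = -3610.00, centroid at (103.50, 75.00).
ΣA = 20590.00 mm², ΣAx̄ = 2288365.00 mm³, ΣAȳ = 1060250.00 mm³.
x̄ = 2288365.00/20590.00 = 111.14 mm; ȳ = 1060250.00/20590.00 = 51.49 mm.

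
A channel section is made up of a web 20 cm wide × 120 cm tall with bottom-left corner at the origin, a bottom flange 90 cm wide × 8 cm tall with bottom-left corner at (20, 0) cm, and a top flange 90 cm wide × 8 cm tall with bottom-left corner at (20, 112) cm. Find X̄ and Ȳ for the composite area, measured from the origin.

X̄ = 30.62 cm, Ȳ = 60.00 cm

web: A = 20 × 120 = 2400.00, centroid at (10.00, 60.00).
bottom flange: A = 90 × 8 = 720.00, centroid at (65.00, 4.00).
top flange: A = 90 × 8 = 720.00, centroid at (65.00, 116.00).
ΣA = 3840.00 cm², ΣAX̄ = 117600.00 cm³, ΣAȲ = 230400.00 cm³.
X̄ = 117600.00/3840.00 = 30.62 cm; Ȳ = 230400.00/3840.00 = 60.00 cm.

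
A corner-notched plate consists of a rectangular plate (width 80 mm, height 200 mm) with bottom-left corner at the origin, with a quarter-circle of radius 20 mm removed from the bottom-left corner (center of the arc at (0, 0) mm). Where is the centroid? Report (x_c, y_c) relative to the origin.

plate: A = 80 × 200 = 16000.00, centroid at (40.00, 100.00).
removed quarter-circle: A = −¼π·20² = -314.16, centroid at (8.49, 8.49).
ΣA = 15685.84 mm²
ΣAx_c = (16000.00)(40.00) + (-314.16)(8.49) = 637333.33 mm³
ΣAy_c = (16000.00)(100.00) + (-314.16)(8.49) = 1597333.33 mm³
x_c = 637333.33 / 15685.84 = 40.63 mm
y_c = 1597333.33 / 15685.84 = 101.83 mm

x_c = 40.63 mm, y_c = 101.83 mm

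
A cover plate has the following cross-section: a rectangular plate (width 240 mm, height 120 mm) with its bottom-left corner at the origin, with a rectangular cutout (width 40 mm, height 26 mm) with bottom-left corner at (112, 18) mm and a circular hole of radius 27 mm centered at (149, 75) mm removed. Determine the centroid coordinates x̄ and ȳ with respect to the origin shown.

Part | A | x̄ᵢ | ȳᵢ | A·x̄ᵢ | A·ȳᵢ
plate | 28800.00 | 120.00 | 60.00 | 3456000.00 | 1728000.00
hole 1 | -1040.00 | 132.00 | 31.00 | -137280.00 | -32240.00
hole 2 | -2290.22 | 149.00 | 75.00 | -341242.94 | -171766.58
Σ | 25469.78 |  |  | 2977477.06 | 1523993.42
x̄ = 2977477.06 / 25469.78 = 116.90 mm
ȳ = 1523993.42 / 25469.78 = 59.84 mm

x̄ = 116.90 mm, ȳ = 59.84 mm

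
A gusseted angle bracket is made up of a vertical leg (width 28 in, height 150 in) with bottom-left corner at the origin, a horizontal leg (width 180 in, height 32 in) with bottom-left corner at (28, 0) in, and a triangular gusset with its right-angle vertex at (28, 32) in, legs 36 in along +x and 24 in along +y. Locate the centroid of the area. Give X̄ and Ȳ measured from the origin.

Part | A | x̄ᵢ | ȳᵢ | A·x̄ᵢ | A·ȳᵢ
vertical leg | 4200.00 | 14.00 | 75.00 | 58800.00 | 315000.00
horizontal leg | 5760.00 | 118.00 | 16.00 | 679680.00 | 92160.00
gusset | 432.00 | 40.00 | 40.00 | 17280.00 | 17280.00
Σ | 10392.00 |  |  | 755760.00 | 424440.00
X̄ = 755760.00 / 10392.00 = 72.73 in
Ȳ = 424440.00 / 10392.00 = 40.84 in

X̄ = 72.73 in, Ȳ = 40.84 in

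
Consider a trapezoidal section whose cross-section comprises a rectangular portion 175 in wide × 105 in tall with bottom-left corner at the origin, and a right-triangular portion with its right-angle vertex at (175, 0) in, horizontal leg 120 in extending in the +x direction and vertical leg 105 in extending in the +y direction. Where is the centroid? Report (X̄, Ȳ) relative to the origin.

X̄ = 120.05 in, Ȳ = 48.03 in

rectangular portion: A = 175 × 105 = 18375.00, centroid at (87.50, 52.50).
triangular portion: A = ½·120·105 = 6300.00, centroid at (215.00, 35.00).
ΣA = 24675.00 in²
ΣAX̄ = (18375.00)(87.50) + (6300.00)(215.00) = 2962312.50 in³
ΣAȲ = (18375.00)(52.50) + (6300.00)(35.00) = 1185187.50 in³
X̄ = 2962312.50 / 24675.00 = 120.05 in
Ȳ = 1185187.50 / 24675.00 = 48.03 in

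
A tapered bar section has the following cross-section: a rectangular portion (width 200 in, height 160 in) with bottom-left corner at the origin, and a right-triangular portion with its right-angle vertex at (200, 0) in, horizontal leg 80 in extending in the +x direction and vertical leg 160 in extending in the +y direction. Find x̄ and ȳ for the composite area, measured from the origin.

rectangular portion: A = 200 × 160 = 32000.00, centroid at (100.00, 80.00).
triangular portion: A = ½·80·160 = 6400.00, centroid at (226.67, 53.33).
ΣA = 38400.00 in², ΣAx̄ = 4650666.67 in³, ΣAȳ = 2901333.33 in³.
x̄ = 4650666.67/38400.00 = 121.11 in; ȳ = 2901333.33/38400.00 = 75.56 in.

x̄ = 121.11 in, ȳ = 75.56 in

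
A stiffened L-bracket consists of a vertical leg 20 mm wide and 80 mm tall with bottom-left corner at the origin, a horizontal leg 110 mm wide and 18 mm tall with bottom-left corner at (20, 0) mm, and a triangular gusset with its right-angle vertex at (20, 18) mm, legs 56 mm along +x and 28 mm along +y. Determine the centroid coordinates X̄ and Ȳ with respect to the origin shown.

Part | A | x̄ᵢ | ȳᵢ | A·x̄ᵢ | A·ȳᵢ
vertical leg | 1600.00 | 10.00 | 40.00 | 16000.00 | 64000.00
horizontal leg | 1980.00 | 75.00 | 9.00 | 148500.00 | 17820.00
gusset | 784.00 | 38.67 | 27.33 | 30314.67 | 21429.33
Σ | 4364.00 |  |  | 194814.67 | 103249.33
X̄ = 194814.67 / 4364.00 = 44.64 mm
Ȳ = 103249.33 / 4364.00 = 23.66 mm

X̄ = 44.64 mm, Ȳ = 23.66 mm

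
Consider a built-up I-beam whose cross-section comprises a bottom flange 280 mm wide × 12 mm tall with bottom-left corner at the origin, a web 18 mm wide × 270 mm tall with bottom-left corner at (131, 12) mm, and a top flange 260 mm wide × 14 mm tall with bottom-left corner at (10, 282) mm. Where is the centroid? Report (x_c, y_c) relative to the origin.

x_c = 140.00 mm, y_c = 150.64 mm

bottom flange: A = 280 × 12 = 3360.00, centroid at (140.00, 6.00).
web: A = 18 × 270 = 4860.00, centroid at (140.00, 147.00).
top flange: A = 260 × 14 = 3640.00, centroid at (140.00, 289.00).
ΣA = 11860.00 mm²
ΣAx_c = (3360.00)(140.00) + (4860.00)(140.00) + (3640.00)(140.00) = 1660400.00 mm³
ΣAy_c = (3360.00)(6.00) + (4860.00)(147.00) + (3640.00)(289.00) = 1786540.00 mm³
x_c = 1660400.00 / 11860.00 = 140.00 mm
y_c = 1786540.00 / 11860.00 = 150.64 mm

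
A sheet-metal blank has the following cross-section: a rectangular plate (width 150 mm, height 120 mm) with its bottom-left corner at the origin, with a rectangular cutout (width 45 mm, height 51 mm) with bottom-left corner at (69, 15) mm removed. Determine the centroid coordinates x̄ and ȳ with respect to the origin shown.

Part | A | x̄ᵢ | ȳᵢ | A·x̄ᵢ | A·ȳᵢ
plate | 18000.00 | 75.00 | 60.00 | 1350000.00 | 1080000.00
hole | -2295.00 | 91.50 | 40.50 | -209992.50 | -92947.50
Σ | 15705.00 |  |  | 1140007.50 | 987052.50
x̄ = 1140007.50 / 15705.00 = 72.59 mm
ȳ = 987052.50 / 15705.00 = 62.85 mm

x̄ = 72.59 mm, ȳ = 62.85 mm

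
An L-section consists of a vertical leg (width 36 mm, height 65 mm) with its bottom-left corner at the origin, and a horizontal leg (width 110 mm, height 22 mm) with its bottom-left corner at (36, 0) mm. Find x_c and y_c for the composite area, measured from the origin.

x_c = 55.11 mm, y_c = 21.57 mm

Part | A | x̄ᵢ | ȳᵢ | A·x̄ᵢ | A·ȳᵢ
vertical leg | 2340.00 | 18.00 | 32.50 | 42120.00 | 76050.00
horizontal leg | 2420.00 | 91.00 | 11.00 | 220220.00 | 26620.00
Σ | 4760.00 |  |  | 262340.00 | 102670.00
x_c = 262340.00 / 4760.00 = 55.11 mm
y_c = 102670.00 / 4760.00 = 21.57 mm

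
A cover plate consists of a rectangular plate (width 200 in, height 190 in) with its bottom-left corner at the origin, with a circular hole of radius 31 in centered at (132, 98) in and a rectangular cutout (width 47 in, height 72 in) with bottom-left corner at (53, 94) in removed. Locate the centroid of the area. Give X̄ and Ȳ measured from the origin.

X̄ = 99.46 in, Ȳ = 90.96 in

Part | A | x̄ᵢ | ȳᵢ | A·x̄ᵢ | A·ȳᵢ
plate | 38000.00 | 100.00 | 95.00 | 3800000.00 | 3610000.00
hole 1 | -3019.07 | 132.00 | 98.00 | -398517.31 | -295868.91
hole 2 | -3384.00 | 76.50 | 130.00 | -258876.00 | -439920.00
Σ | 31596.93 |  |  | 3142606.69 | 2874211.09
X̄ = 3142606.69 / 31596.93 = 99.46 in
Ȳ = 2874211.09 / 31596.93 = 90.96 in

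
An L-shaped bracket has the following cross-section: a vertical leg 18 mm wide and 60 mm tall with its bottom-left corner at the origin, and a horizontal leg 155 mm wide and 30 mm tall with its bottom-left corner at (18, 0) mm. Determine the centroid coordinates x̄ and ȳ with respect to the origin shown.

x̄ = 79.20 mm, ȳ = 17.83 mm

vertical leg: A = 18 × 60 = 1080.00, centroid at (9.00, 30.00).
horizontal leg: A = 155 × 30 = 4650.00, centroid at (95.50, 15.00).
ΣA = 5730.00 mm², ΣAx̄ = 453795.00 mm³, ΣAȳ = 102150.00 mm³.
x̄ = 453795.00/5730.00 = 79.20 mm; ȳ = 102150.00/5730.00 = 17.83 mm.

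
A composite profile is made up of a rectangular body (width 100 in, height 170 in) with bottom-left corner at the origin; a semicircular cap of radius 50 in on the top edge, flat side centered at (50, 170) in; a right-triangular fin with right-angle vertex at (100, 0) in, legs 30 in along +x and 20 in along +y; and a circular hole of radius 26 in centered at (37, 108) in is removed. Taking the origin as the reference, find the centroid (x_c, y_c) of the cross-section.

Part | A | x̄ᵢ | ȳᵢ | A·x̄ᵢ | A·ȳᵢ
rectangular body | 17000.00 | 50.00 | 85.00 | 850000.00 | 1445000.00
semicircular top | 3926.99 | 50.00 | 191.22 | 196349.54 | 750921.77
triangular fin | 300.00 | 110.00 | 6.67 | 33000.00 | 2000.00
hole | -2123.72 | 37.00 | 108.00 | -78577.52 | -229361.40
Σ | 19103.27 |  |  | 1000772.03 | 1968560.38
x_c = 1000772.03 / 19103.27 = 52.39 in
y_c = 1968560.38 / 19103.27 = 103.05 in

x_c = 52.39 in, y_c = 103.05 in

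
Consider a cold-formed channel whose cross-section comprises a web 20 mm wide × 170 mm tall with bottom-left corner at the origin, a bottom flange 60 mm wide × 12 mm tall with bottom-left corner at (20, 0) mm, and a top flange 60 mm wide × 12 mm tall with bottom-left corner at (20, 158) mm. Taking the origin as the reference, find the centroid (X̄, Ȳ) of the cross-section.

X̄ = 21.90 mm, Ȳ = 85.00 mm

Part | A | x̄ᵢ | ȳᵢ | A·x̄ᵢ | A·ȳᵢ
web | 3400.00 | 10.00 | 85.00 | 34000.00 | 289000.00
bottom flange | 720.00 | 50.00 | 6.00 | 36000.00 | 4320.00
top flange | 720.00 | 50.00 | 164.00 | 36000.00 | 118080.00
Σ | 4840.00 |  |  | 106000.00 | 411400.00
X̄ = 106000.00 / 4840.00 = 21.90 mm
Ȳ = 411400.00 / 4840.00 = 85.00 mm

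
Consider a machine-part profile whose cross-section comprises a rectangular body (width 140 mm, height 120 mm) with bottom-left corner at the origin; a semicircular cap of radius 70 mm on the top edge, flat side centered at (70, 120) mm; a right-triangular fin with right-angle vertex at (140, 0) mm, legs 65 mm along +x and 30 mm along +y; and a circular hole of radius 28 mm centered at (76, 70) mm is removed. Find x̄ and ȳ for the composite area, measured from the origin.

rectangular body: A = 140 × 120 = 16800.00, centroid at (70.00, 60.00).
semicircular top: A = ½π·70² = 7696.90, centroid at (70.00, 149.71).
triangular fin: A = ½·65·30 = 975.00, centroid at (161.67, 10.00).
hole: A = −π·28² = -2463.01, centroid at (76.00, 70.00).
ΣA = 23008.89 mm²
ΣAx̄ = (16800.00)(70.00) + (7696.90)(70.00) + (975.00)(161.67) + (-2463.01)(76.00) = 1685219.48 mm³
ΣAȳ = (16800.00)(60.00) + (7696.90)(149.71) + (975.00)(10.00) + (-2463.01)(70.00) = 1997634.30 mm³
x̄ = 1685219.48 / 23008.89 = 73.24 mm
ȳ = 1997634.30 / 23008.89 = 86.82 mm

x̄ = 73.24 mm, ȳ = 86.82 mm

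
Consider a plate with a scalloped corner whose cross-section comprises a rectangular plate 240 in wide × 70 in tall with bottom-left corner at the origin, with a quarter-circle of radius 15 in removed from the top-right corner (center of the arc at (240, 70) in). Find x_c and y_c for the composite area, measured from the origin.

plate: A = 240 × 70 = 16800.00, centroid at (120.00, 35.00).
removed quarter-circle: A = −¼π·15² = -176.71, centroid at (233.63, 63.63).
ΣA = 16623.29 in²
ΣAx_c = (16800.00)(120.00) + (-176.71)(233.63) = 1974713.50 in³
ΣAy_c = (16800.00)(35.00) + (-176.71)(63.63) = 576754.98 in³
x_c = 1974713.50 / 16623.29 = 118.79 in
y_c = 576754.98 / 16623.29 = 34.70 in

x_c = 118.79 in, y_c = 34.70 in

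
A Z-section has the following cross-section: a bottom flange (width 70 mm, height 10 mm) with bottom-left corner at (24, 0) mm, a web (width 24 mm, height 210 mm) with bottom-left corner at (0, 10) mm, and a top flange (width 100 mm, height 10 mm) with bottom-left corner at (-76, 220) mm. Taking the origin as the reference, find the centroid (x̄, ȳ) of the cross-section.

bottom flange: A = 70 × 10 = 700.00, centroid at (59.00, 5.00).
web: A = 24 × 210 = 5040.00, centroid at (12.00, 115.00).
top flange: A = 100 × 10 = 1000.00, centroid at (-26.00, 225.00).
ΣA = 6740.00 mm²
ΣAx̄ = (700.00)(59.00) + (5040.00)(12.00) + (1000.00)(-26.00) = 75780.00 mm³
ΣAȳ = (700.00)(5.00) + (5040.00)(115.00) + (1000.00)(225.00) = 808100.00 mm³
x̄ = 75780.00 / 6740.00 = 11.24 mm
ȳ = 808100.00 / 6740.00 = 119.90 mm

x̄ = 11.24 mm, ȳ = 119.90 mm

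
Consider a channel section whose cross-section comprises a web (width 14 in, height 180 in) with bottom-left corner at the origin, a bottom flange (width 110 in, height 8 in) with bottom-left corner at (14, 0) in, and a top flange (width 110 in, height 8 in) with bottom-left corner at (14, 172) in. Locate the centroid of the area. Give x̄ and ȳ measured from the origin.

x̄ = 32.50 in, ȳ = 90.00 in

web: A = 14 × 180 = 2520.00, centroid at (7.00, 90.00).
bottom flange: A = 110 × 8 = 880.00, centroid at (69.00, 4.00).
top flange: A = 110 × 8 = 880.00, centroid at (69.00, 176.00).
ΣA = 4280.00 in²
ΣAx̄ = (2520.00)(7.00) + (880.00)(69.00) + (880.00)(69.00) = 139080.00 in³
ΣAȳ = (2520.00)(90.00) + (880.00)(4.00) + (880.00)(176.00) = 385200.00 in³
x̄ = 139080.00 / 4280.00 = 32.50 in
ȳ = 385200.00 / 4280.00 = 90.00 in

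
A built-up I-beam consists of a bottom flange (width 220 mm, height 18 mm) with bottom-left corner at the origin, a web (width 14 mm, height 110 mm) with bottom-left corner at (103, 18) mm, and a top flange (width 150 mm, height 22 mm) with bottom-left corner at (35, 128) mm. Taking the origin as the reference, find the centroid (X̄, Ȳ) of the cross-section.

X̄ = 110.00 mm, Ȳ = 68.95 mm

bottom flange: A = 220 × 18 = 3960.00, centroid at (110.00, 9.00).
web: A = 14 × 110 = 1540.00, centroid at (110.00, 73.00).
top flange: A = 150 × 22 = 3300.00, centroid at (110.00, 139.00).
ΣA = 8800.00 mm², ΣAX̄ = 968000.00 mm³, ΣAȲ = 606760.00 mm³.
X̄ = 968000.00/8800.00 = 110.00 mm; Ȳ = 606760.00/8800.00 = 68.95 mm.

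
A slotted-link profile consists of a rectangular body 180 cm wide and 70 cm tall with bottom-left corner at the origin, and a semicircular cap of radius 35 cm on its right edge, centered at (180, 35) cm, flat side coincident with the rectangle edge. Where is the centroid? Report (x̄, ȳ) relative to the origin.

x̄ = 103.89 cm, ȳ = 35.00 cm

rectangular body: A = 180 × 70 = 12600.00, centroid at (90.00, 35.00).
semicircular end: A = ½π·35² = 1924.23, centroid at (194.85, 35.00).
ΣA = 14524.23 cm², ΣAx̄ = 1508943.92 cm³, ΣAȳ = 508347.89 cm³.
x̄ = 1508943.92/14524.23 = 103.89 cm; ȳ = 508347.89/14524.23 = 35.00 cm.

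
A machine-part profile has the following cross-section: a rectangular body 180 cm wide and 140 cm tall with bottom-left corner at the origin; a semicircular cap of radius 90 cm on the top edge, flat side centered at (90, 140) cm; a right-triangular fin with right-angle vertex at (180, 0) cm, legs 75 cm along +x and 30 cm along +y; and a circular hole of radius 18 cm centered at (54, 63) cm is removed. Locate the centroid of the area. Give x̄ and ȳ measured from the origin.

x̄ = 94.37 cm, ȳ = 104.61 cm

rectangular body: A = 180 × 140 = 25200.00, centroid at (90.00, 70.00).
semicircular top: A = ½π·90² = 12723.45, centroid at (90.00, 178.20).
triangular fin: A = ½·75·30 = 1125.00, centroid at (205.00, 10.00).
hole: A = −π·18² = -1017.88, centroid at (54.00, 63.00).
ΣA = 38030.57 cm², ΣAx̄ = 3588770.22 cm³, ΣAȳ = 3978406.85 cm³.
x̄ = 3588770.22/38030.57 = 94.37 cm; ȳ = 3978406.85/38030.57 = 104.61 cm.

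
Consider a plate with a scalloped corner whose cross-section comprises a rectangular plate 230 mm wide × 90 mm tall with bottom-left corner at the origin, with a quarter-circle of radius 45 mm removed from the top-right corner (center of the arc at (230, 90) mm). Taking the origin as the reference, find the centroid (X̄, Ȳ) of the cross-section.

Part | A | x̄ᵢ | ȳᵢ | A·x̄ᵢ | A·ȳᵢ
plate | 20700.00 | 115.00 | 45.00 | 2380500.00 | 931500.00
removed quarter-circle | -1590.43 | 210.90 | 70.90 | -335424.19 | -112763.82
Σ | 19109.57 |  |  | 2045075.81 | 818736.18
X̄ = 2045075.81 / 19109.57 = 107.02 mm
Ȳ = 818736.18 / 19109.57 = 42.84 mm

X̄ = 107.02 mm, Ȳ = 42.84 mm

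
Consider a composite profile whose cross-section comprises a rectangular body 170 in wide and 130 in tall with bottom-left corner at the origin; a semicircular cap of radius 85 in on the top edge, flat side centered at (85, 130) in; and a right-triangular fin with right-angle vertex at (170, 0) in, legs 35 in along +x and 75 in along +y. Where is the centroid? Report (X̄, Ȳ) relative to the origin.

X̄ = 88.65 in, Ȳ = 96.49 in

Part | A | x̄ᵢ | ȳᵢ | A·x̄ᵢ | A·ȳᵢ
rectangular body | 22100.00 | 85.00 | 65.00 | 1878500.00 | 1436500.00
semicircular top | 11349.00 | 85.00 | 166.08 | 964665.29 | 1884787.12
triangular fin | 1312.50 | 181.67 | 25.00 | 238437.50 | 32812.50
Σ | 34761.50 |  |  | 3081602.79 | 3354099.62
X̄ = 3081602.79 / 34761.50 = 88.65 in
Ȳ = 3354099.62 / 34761.50 = 96.49 in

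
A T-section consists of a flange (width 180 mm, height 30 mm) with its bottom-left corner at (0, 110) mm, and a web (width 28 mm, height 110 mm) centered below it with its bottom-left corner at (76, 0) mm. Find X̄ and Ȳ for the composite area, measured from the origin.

web: A = 28 × 110 = 3080.00, centroid at (90.00, 55.00).
flange: A = 180 × 30 = 5400.00, centroid at (90.00, 125.00).
ΣA = 8480.00 mm², ΣAX̄ = 763200.00 mm³, ΣAȲ = 844400.00 mm³.
X̄ = 763200.00/8480.00 = 90.00 mm; Ȳ = 844400.00/8480.00 = 99.58 mm.

X̄ = 90.00 mm, Ȳ = 99.58 mm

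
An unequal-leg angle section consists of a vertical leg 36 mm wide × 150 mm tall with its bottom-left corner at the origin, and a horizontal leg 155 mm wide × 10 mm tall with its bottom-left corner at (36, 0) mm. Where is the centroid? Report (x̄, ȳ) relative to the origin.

x̄ = 39.30 mm, ȳ = 59.39 mm

Part | A | x̄ᵢ | ȳᵢ | A·x̄ᵢ | A·ȳᵢ
vertical leg | 5400.00 | 18.00 | 75.00 | 97200.00 | 405000.00
horizontal leg | 1550.00 | 113.50 | 5.00 | 175925.00 | 7750.00
Σ | 6950.00 |  |  | 273125.00 | 412750.00
x̄ = 273125.00 / 6950.00 = 39.30 mm
ȳ = 412750.00 / 6950.00 = 59.39 mm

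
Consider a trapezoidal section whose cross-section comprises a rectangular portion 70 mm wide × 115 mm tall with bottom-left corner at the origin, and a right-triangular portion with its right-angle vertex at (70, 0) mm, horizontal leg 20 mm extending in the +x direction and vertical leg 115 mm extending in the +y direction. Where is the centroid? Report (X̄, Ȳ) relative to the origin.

X̄ = 40.21 mm, Ȳ = 55.10 mm

Part | A | x̄ᵢ | ȳᵢ | A·x̄ᵢ | A·ȳᵢ
rectangular portion | 8050.00 | 35.00 | 57.50 | 281750.00 | 462875.00
triangular portion | 1150.00 | 76.67 | 38.33 | 88166.67 | 44083.33
Σ | 9200.00 |  |  | 369916.67 | 506958.33
X̄ = 369916.67 / 9200.00 = 40.21 mm
Ȳ = 506958.33 / 9200.00 = 55.10 mm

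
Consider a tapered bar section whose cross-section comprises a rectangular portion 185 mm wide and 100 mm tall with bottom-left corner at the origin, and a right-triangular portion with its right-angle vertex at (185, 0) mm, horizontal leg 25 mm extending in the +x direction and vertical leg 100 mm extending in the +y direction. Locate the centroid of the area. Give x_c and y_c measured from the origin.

rectangular portion: A = 185 × 100 = 18500.00, centroid at (92.50, 50.00).
triangular portion: A = ½·25·100 = 1250.00, centroid at (193.33, 33.33).
ΣA = 19750.00 mm², ΣAx_c = 1952916.67 mm³, ΣAy_c = 966666.67 mm³.
x_c = 1952916.67/19750.00 = 98.88 mm; y_c = 966666.67/19750.00 = 48.95 mm.

x_c = 98.88 mm, y_c = 48.95 mm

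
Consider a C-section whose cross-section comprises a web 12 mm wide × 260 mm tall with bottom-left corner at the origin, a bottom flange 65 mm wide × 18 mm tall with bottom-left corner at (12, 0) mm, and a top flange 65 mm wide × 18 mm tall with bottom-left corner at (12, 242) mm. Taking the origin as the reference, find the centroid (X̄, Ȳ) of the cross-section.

X̄ = 22.50 mm, Ȳ = 130.00 mm

Part | A | x̄ᵢ | ȳᵢ | A·x̄ᵢ | A·ȳᵢ
web | 3120.00 | 6.00 | 130.00 | 18720.00 | 405600.00
bottom flange | 1170.00 | 44.50 | 9.00 | 52065.00 | 10530.00
top flange | 1170.00 | 44.50 | 251.00 | 52065.00 | 293670.00
Σ | 5460.00 |  |  | 122850.00 | 709800.00
X̄ = 122850.00 / 5460.00 = 22.50 mm
Ȳ = 709800.00 / 5460.00 = 130.00 mm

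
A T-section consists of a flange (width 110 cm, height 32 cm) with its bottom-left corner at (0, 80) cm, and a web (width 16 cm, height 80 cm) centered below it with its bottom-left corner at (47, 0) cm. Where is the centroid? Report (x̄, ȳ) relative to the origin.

web: A = 16 × 80 = 1280.00, centroid at (55.00, 40.00).
flange: A = 110 × 32 = 3520.00, centroid at (55.00, 96.00).
ΣA = 4800.00 cm²
ΣAx̄ = (1280.00)(55.00) + (3520.00)(55.00) = 264000.00 cm³
ΣAȳ = (1280.00)(40.00) + (3520.00)(96.00) = 389120.00 cm³
x̄ = 264000.00 / 4800.00 = 55.00 cm
ȳ = 389120.00 / 4800.00 = 81.07 cm

x̄ = 55.00 cm, ȳ = 81.07 cm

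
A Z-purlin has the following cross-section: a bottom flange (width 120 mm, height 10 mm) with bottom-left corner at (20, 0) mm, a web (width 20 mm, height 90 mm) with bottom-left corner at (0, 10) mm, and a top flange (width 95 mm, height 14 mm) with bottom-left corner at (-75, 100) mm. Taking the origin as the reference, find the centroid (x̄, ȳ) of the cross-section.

bottom flange: A = 120 × 10 = 1200.00, centroid at (80.00, 5.00).
web: A = 20 × 90 = 1800.00, centroid at (10.00, 55.00).
top flange: A = 95 × 14 = 1330.00, centroid at (-27.50, 107.00).
ΣA = 4330.00 mm²
ΣAx̄ = (1200.00)(80.00) + (1800.00)(10.00) + (1330.00)(-27.50) = 77425.00 mm³
ΣAȳ = (1200.00)(5.00) + (1800.00)(55.00) + (1330.00)(107.00) = 247310.00 mm³
x̄ = 77425.00 / 4330.00 = 17.88 mm
ȳ = 247310.00 / 4330.00 = 57.12 mm

x̄ = 17.88 mm, ȳ = 57.12 mm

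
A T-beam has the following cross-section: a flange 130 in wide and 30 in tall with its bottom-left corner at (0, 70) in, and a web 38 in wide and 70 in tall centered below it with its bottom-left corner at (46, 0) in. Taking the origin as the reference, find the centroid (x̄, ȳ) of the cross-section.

Part | A | x̄ᵢ | ȳᵢ | A·x̄ᵢ | A·ȳᵢ
web | 2660.00 | 65.00 | 35.00 | 172900.00 | 93100.00
flange | 3900.00 | 65.00 | 85.00 | 253500.00 | 331500.00
Σ | 6560.00 |  |  | 426400.00 | 424600.00
x̄ = 426400.00 / 6560.00 = 65.00 in
ȳ = 424600.00 / 6560.00 = 64.73 in

x̄ = 65.00 in, ȳ = 64.73 in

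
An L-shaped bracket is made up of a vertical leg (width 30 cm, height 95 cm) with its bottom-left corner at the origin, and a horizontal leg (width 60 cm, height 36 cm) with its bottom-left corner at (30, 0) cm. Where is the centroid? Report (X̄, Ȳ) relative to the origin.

Part | A | x̄ᵢ | ȳᵢ | A·x̄ᵢ | A·ȳᵢ
vertical leg | 2850.00 | 15.00 | 47.50 | 42750.00 | 135375.00
horizontal leg | 2160.00 | 60.00 | 18.00 | 129600.00 | 38880.00
Σ | 5010.00 |  |  | 172350.00 | 174255.00
X̄ = 172350.00 / 5010.00 = 34.40 cm
Ȳ = 174255.00 / 5010.00 = 34.78 cm

X̄ = 34.40 cm, Ȳ = 34.78 cm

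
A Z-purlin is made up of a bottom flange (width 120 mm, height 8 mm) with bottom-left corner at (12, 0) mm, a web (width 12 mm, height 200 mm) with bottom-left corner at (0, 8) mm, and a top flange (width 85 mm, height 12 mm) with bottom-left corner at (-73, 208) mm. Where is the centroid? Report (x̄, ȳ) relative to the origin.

x̄ = 11.97 mm, ȳ = 109.89 mm

bottom flange: A = 120 × 8 = 960.00, centroid at (72.00, 4.00).
web: A = 12 × 200 = 2400.00, centroid at (6.00, 108.00).
top flange: A = 85 × 12 = 1020.00, centroid at (-30.50, 214.00).
ΣA = 4380.00 mm²
ΣAx̄ = (960.00)(72.00) + (2400.00)(6.00) + (1020.00)(-30.50) = 52410.00 mm³
ΣAȳ = (960.00)(4.00) + (2400.00)(108.00) + (1020.00)(214.00) = 481320.00 mm³
x̄ = 52410.00 / 4380.00 = 11.97 mm
ȳ = 481320.00 / 4380.00 = 109.89 mm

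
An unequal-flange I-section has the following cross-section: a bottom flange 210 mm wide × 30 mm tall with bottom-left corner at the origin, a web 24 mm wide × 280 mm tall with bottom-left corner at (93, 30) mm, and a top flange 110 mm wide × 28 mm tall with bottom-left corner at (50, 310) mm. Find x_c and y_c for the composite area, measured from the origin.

x_c = 105.00 mm, y_c = 138.81 mm

Part | A | x̄ᵢ | ȳᵢ | A·x̄ᵢ | A·ȳᵢ
bottom flange | 6300.00 | 105.00 | 15.00 | 661500.00 | 94500.00
web | 6720.00 | 105.00 | 170.00 | 705600.00 | 1142400.00
top flange | 3080.00 | 105.00 | 324.00 | 323400.00 | 997920.00
Σ | 16100.00 |  |  | 1690500.00 | 2234820.00
x_c = 1690500.00 / 16100.00 = 105.00 mm
y_c = 2234820.00 / 16100.00 = 138.81 mm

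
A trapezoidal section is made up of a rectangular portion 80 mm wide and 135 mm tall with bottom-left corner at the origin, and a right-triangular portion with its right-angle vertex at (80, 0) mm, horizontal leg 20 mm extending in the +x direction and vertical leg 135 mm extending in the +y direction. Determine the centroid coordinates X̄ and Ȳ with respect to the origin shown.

Part | A | x̄ᵢ | ȳᵢ | A·x̄ᵢ | A·ȳᵢ
rectangular portion | 10800.00 | 40.00 | 67.50 | 432000.00 | 729000.00
triangular portion | 1350.00 | 86.67 | 45.00 | 117000.00 | 60750.00
Σ | 12150.00 |  |  | 549000.00 | 789750.00
X̄ = 549000.00 / 12150.00 = 45.19 mm
Ȳ = 789750.00 / 12150.00 = 65.00 mm

X̄ = 45.19 mm, Ȳ = 65.00 mm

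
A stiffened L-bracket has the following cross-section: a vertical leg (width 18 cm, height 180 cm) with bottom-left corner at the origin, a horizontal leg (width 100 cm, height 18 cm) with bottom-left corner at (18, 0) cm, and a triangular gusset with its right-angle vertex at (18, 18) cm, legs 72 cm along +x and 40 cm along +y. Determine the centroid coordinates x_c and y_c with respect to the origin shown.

x_c = 32.72 cm, y_c = 54.46 cm

vertical leg: A = 18 × 180 = 3240.00, centroid at (9.00, 90.00).
horizontal leg: A = 100 × 18 = 1800.00, centroid at (68.00, 9.00).
gusset: A = ½·72·40 = 1440.00, centroid at (42.00, 31.33).
ΣA = 6480.00 cm², ΣAx_c = 212040.00 cm³, ΣAy_c = 352920.00 cm³.
x_c = 212040.00/6480.00 = 32.72 cm; y_c = 352920.00/6480.00 = 54.46 cm.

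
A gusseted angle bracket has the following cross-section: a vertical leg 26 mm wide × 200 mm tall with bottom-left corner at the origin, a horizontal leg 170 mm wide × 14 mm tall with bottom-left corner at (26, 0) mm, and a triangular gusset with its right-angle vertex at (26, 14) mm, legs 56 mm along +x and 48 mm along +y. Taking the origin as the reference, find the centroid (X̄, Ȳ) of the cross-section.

X̄ = 43.91 mm, Ȳ = 64.65 mm

vertical leg: A = 26 × 200 = 5200.00, centroid at (13.00, 100.00).
horizontal leg: A = 170 × 14 = 2380.00, centroid at (111.00, 7.00).
gusset: A = ½·56·48 = 1344.00, centroid at (44.67, 30.00).
ΣA = 8924.00 mm²
ΣAX̄ = (5200.00)(13.00) + (2380.00)(111.00) + (1344.00)(44.67) = 391812.00 mm³
ΣAȲ = (5200.00)(100.00) + (2380.00)(7.00) + (1344.00)(30.00) = 576980.00 mm³
X̄ = 391812.00 / 8924.00 = 43.91 mm
Ȳ = 576980.00 / 8924.00 = 64.65 mm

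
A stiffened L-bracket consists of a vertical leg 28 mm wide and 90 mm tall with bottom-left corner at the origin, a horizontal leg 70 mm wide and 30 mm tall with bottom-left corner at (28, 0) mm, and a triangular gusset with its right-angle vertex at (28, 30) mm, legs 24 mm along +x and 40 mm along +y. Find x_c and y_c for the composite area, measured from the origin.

vertical leg: A = 28 × 90 = 2520.00, centroid at (14.00, 45.00).
horizontal leg: A = 70 × 30 = 2100.00, centroid at (63.00, 15.00).
gusset: A = ½·24·40 = 480.00, centroid at (36.00, 43.33).
ΣA = 5100.00 mm², ΣAx_c = 184860.00 mm³, ΣAy_c = 165700.00 mm³.
x_c = 184860.00/5100.00 = 36.25 mm; y_c = 165700.00/5100.00 = 32.49 mm.

x_c = 36.25 mm, y_c = 32.49 mm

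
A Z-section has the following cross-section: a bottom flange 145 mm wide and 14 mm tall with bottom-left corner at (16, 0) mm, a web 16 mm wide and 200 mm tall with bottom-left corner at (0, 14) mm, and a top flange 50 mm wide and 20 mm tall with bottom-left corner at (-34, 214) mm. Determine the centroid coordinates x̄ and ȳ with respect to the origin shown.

x̄ = 31.50 mm, ȳ = 96.79 mm

bottom flange: A = 145 × 14 = 2030.00, centroid at (88.50, 7.00).
web: A = 16 × 200 = 3200.00, centroid at (8.00, 114.00).
top flange: A = 50 × 20 = 1000.00, centroid at (-9.00, 224.00).
ΣA = 6230.00 mm², ΣAx̄ = 196255.00 mm³, ΣAȳ = 603010.00 mm³.
x̄ = 196255.00/6230.00 = 31.50 mm; ȳ = 603010.00/6230.00 = 96.79 mm.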